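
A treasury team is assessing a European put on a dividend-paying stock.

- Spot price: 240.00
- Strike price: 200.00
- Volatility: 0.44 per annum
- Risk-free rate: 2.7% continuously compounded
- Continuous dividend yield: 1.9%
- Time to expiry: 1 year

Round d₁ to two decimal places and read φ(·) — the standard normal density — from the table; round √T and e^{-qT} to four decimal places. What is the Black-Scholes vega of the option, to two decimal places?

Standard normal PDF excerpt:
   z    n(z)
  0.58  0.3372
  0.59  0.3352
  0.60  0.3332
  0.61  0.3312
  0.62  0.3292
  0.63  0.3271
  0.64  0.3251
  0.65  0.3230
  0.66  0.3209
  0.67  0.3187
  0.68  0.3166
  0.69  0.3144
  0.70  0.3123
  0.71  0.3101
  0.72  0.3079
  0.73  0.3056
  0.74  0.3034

76.06

T = 1;  σ√T = 0.4400
ln(S/K) + (r − q + σ²/2)T = ln(240/200) + (0.027 − 0.019 + 0.44²/2)·1 = 0.1823 + 0.1048 = 0.2871
d₁ = 0.2871 / 0.4400 = 0.6525 which rounds to 0.65
√T = √1 = 1.0000
φ(d₁) = φ(0.65) = 0.3230
e^(−qT) = e^(−0.019·1) = 0.9812
vega = S·e^(−qT)·φ(d₁)·√T = 240·0.9812·0.3230·1.0000 = 76.0626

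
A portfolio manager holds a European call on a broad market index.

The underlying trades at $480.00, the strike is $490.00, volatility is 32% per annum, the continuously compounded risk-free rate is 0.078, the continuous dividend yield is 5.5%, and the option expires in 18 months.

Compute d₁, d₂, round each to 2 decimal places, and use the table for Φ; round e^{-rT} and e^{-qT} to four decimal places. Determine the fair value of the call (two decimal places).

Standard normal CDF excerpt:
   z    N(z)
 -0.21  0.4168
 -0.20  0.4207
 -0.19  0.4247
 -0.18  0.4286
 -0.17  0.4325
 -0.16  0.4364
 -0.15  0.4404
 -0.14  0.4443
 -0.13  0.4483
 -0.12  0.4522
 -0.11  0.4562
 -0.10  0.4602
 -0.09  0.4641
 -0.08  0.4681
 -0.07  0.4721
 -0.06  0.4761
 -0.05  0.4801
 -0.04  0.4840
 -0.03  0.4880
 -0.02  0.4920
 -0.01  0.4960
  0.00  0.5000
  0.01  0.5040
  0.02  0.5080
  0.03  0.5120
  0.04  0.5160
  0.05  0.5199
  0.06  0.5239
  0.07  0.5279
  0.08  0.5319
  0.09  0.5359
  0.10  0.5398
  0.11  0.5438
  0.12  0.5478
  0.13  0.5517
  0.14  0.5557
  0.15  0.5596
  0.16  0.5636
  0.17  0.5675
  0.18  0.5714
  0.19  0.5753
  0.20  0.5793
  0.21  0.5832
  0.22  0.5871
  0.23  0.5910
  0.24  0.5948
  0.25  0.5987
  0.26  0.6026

T = 1.5;  σ√T = 0.3919
d₁ = [ln(480/490) + (0.078 − 0.055 + ½·0.32²)·1.5] / (σ√T) = (-0.0206 + 0.1113) / 0.3919 = 0.2314 ⇒ 0.23
d₂ = 0.2314 − 0.3919 = -0.1605 ⇒ -0.16
exp(−qT) = exp(−0.055·1.5) = 0.9208;  exp(−rT) = exp(−0.078·1.5) = 0.8896
N(d₁) = N(0.23) = 0.5910;  N(d₂) = N(-0.16) = 0.4364
C = 480·0.9208·0.5910 − 490·0.8896·0.4364 = 261.2125 − 190.2285 = 70.9840

$70.98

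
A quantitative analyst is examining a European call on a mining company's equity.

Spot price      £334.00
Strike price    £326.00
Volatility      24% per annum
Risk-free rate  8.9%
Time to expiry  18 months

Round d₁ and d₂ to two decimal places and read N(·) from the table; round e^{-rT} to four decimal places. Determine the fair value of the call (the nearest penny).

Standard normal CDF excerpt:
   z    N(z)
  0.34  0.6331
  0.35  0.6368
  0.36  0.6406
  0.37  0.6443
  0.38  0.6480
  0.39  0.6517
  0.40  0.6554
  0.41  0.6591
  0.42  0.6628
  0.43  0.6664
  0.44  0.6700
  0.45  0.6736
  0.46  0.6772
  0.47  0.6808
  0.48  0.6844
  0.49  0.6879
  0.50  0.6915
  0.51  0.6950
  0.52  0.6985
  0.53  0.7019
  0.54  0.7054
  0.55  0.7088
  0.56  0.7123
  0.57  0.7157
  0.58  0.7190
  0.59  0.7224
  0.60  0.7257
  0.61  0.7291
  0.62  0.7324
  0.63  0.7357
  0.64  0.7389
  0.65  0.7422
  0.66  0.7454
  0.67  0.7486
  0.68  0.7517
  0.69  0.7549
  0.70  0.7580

£65.17

σ√T = 0.24 × 1.2247 = 0.2939
d₁ = [ln(334/326) + (0.089 + 0.24²/2)·1.5] / 0.2939 = [0.0242 + 0.1767] / 0.2939 = 0.6836 which rounds to 0.68
d₂ = d₁ − σ√T = 0.6836 − 0.2939 = 0.3897 which rounds to 0.39
e^(−rT) = e^(−0.089·1.5) = 0.8750
C = 334·N(0.68) − 326·0.8750·N(0.39) = 334·0.7517 − 326·0.8750·0.6517 = 251.0678 − 185.8974 = 65.1704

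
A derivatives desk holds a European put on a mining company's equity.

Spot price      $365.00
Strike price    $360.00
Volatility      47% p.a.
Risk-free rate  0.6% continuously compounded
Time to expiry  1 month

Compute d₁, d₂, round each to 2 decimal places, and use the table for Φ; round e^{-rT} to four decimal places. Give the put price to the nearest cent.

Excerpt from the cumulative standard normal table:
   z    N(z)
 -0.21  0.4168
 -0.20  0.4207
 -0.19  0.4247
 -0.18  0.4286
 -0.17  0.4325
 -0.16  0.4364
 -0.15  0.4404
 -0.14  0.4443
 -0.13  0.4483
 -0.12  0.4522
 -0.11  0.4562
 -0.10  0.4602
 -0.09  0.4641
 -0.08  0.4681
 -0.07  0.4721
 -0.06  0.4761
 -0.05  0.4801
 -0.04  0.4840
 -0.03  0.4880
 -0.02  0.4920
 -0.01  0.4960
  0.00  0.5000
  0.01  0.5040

$16.29

σ√T = 0.47·√0.08333 = 0.1357
d₁ = [ln(365/360) + (0.006 + ½·0.47²)·0.08333] / (σ√T) = (0.0138 + 0.0097) / 0.1357 = 0.1732 ≈ 0.17
d₂ = 0.1732 − 0.1357 = 0.0375 ≈ 0.04
e^(−rT) = e^(−0.006·0.08333) = 0.9995
N(−d₂) = N(-0.04) = 0.4840;  N(−d₁) = N(-0.17) = 0.4325
P = 360·0.9995·0.4840 − 365·0.4325 = 174.1529 − 157.8625 = 16.2904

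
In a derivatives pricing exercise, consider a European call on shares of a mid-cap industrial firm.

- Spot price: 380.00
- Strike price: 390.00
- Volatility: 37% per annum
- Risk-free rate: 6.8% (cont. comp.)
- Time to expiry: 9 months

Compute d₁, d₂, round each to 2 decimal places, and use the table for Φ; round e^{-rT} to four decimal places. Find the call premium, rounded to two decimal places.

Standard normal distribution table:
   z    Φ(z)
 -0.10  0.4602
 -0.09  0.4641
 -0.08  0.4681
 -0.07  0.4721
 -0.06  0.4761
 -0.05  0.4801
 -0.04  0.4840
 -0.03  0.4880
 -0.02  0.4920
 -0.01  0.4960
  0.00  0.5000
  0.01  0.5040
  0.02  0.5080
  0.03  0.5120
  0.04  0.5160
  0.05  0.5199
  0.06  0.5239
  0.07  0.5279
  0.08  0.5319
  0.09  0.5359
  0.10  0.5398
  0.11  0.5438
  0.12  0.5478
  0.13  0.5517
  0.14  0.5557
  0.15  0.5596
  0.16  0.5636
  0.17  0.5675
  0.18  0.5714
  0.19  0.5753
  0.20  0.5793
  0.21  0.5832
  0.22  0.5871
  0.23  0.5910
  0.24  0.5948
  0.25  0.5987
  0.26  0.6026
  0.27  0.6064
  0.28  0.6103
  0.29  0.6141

σ√T = 0.37·√0.75 = 0.3204
d₁ = [ln(380/390) + (0.068 + 0.37²/2)·0.75] / 0.3204 = [-0.0260 + 0.1023] / 0.3204 = 0.2383 which rounds to 0.24
d₂ = d₁ − σ√T = 0.2383 − 0.3204 = -0.0821 which rounds to -0.08
e^(−rT) = e^(−0.068·0.75) = 0.9503
C = 380·N(0.24) − 390·0.9503·N(-0.08) = 380·0.5948 − 390·0.9503·0.4681 = 226.0240 − 173.4858 = 52.5382

52.54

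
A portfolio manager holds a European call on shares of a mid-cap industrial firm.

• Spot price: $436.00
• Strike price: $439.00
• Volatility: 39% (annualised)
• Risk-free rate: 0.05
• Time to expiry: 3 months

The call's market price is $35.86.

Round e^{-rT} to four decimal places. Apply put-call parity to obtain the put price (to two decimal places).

$33.42

exp(−rT) = exp(−0.05·0.25) = 0.9876
Put-call parity: C − P = S − K·e^(−rT) = 436 − 439·0.9876 = 436 − 433.5564 = 2.4436
P = C − (C − P) = 35.86 − (2.4436) = 33.4164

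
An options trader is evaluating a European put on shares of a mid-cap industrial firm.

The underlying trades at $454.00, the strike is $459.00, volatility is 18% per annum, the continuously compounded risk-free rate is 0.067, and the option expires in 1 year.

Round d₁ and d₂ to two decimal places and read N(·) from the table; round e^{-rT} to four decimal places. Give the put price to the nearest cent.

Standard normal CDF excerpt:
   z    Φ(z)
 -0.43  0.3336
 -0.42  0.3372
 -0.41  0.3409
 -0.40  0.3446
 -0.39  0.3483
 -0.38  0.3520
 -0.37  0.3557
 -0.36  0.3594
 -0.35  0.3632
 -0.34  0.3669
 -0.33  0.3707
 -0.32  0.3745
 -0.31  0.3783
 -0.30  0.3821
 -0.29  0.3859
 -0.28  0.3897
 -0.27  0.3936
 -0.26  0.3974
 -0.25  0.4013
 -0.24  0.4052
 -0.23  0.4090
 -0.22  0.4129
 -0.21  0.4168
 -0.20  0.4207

σ√T = 0.18 × 1.0000 = 0.1800
d₁ = [ln(454/459) + (0.067 + 0.18²/2)·1] / 0.1800 = [-0.0110 + 0.0832] / 0.1800 = 0.4014 → 0.40
d₂ = d₁ − σ√T = 0.4014 − 0.1800 = 0.2214 → 0.22
exp(−rT) = exp(−0.067·1) = 0.9352
N(−d₂) = N(-0.22) = 0.4129;  N(−d₁) = N(-0.40) = 0.3446
P = 459·0.9352·0.4129 − 454·0.3446 = 177.2401 − 156.4484 = 20.7917

$20.79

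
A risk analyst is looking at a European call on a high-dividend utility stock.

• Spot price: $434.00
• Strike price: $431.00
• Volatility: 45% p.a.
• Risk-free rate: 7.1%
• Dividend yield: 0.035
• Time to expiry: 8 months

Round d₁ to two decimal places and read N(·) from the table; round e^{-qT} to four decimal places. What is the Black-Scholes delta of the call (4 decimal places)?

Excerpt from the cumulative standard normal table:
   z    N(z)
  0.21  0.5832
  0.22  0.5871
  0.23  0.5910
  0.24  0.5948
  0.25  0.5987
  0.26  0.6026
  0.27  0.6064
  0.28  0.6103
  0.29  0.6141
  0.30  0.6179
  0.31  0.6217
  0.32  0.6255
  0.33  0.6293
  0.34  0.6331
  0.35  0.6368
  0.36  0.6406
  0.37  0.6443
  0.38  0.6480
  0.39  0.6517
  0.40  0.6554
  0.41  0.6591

σ√T = 0.45·√0.6667 = 0.3674
d₁ = [ln(434/431) + (0.071 − 0.035 + ½·0.45²)·0.6667] / (σ√T) = (0.0069 + 0.0915) / 0.3674 = 0.2679 ⇒ 0.27
N(d₁) = N(0.27) = 0.6064
Δ_call = e^(−qT)·N(d₁) = 0.9769·0.6064 = 0.5924

0.5924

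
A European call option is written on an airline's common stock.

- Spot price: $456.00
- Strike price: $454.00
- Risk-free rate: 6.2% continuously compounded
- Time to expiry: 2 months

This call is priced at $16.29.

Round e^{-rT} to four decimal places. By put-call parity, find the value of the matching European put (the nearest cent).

$9.61

e^(−rT) = e^(−0.062·0.1667) = 0.9897
Put-call parity: C − P = S − K·e^(−rT) = 456 − 454·0.9897 = 456 − 449.3238 = 6.6762
P = C − (C − P) = 16.29 − (6.6762) = 9.6138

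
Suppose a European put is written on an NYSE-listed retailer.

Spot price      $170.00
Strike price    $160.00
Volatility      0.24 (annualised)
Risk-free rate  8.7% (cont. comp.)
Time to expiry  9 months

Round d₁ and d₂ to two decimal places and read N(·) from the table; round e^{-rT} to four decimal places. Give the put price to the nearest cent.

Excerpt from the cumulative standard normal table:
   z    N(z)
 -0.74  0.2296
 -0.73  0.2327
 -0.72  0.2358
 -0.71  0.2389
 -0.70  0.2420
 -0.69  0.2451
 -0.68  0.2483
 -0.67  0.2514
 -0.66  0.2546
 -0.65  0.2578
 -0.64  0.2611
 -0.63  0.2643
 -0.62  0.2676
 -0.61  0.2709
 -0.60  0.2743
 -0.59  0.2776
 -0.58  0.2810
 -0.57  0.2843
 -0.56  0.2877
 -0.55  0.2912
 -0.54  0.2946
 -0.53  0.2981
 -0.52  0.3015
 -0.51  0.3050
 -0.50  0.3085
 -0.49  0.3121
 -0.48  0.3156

$5.63

T = 0.75;  σ√T = 0.2078
ln(S/K) + (r + σ²/2)T = ln(170/160) + (0.087 + 0.24²/2)·0.75 = 0.0606 + 0.0868 = 0.1475
d₁ = 0.1475 / 0.2078 = 0.7095 which rounds to 0.71
d₂ = d₁ − σ√T = 0.7095 − 0.2078 = 0.5017 which rounds to 0.50
e^(−rT) = e^(−0.087·0.75) = 0.9368
P = 160·0.9368·N(-0.50) − 170·N(-0.71) = 160·0.9368·0.3085 − 170·0.2389 = 46.2404 − 40.6130 = 5.6274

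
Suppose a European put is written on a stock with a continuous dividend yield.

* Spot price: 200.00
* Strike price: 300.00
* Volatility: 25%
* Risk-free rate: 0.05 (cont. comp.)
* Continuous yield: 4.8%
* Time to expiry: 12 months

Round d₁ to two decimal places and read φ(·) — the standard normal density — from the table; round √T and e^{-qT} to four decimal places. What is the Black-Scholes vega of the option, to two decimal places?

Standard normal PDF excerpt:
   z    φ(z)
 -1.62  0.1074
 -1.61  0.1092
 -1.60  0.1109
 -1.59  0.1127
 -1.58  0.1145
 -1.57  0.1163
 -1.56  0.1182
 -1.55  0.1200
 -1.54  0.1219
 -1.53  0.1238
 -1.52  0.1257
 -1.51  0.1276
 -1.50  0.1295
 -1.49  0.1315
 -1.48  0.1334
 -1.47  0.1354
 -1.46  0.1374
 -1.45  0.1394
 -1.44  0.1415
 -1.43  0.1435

σ√T = 0.25 × 1.0000 = 0.2500
d₁ = [ln(200/300) + (0.05 − 0.048 + 0.25²/2)·1] / 0.2500 = [-0.4055 + 0.0333] / 0.2500 = -1.4889 → -1.49
√T = √1 = 1.0000
φ(d₁) = φ(-1.49) = 0.1315
exp(−qT) = exp(−0.048·1) = 0.9531
vega = S·exp(−qT)·φ(d₁)·√T = 200·0.9531·0.1315·1.0000 = 25.0665
(Call and put vega coincide under Black-Scholes.)

25.07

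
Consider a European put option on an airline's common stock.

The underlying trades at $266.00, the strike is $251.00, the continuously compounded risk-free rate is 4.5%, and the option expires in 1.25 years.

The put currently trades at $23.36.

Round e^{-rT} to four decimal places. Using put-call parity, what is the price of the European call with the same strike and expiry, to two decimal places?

e^(−rT) = e^(−0.045·1.25) = 0.9453
Put-call parity: C − P = S − K·e^(−rT) = 266 − 251·0.9453 = 266 − 237.2703 = 28.7297
C = P + (C − P) = 23.36 + (28.7297) = 52.0897

$52.09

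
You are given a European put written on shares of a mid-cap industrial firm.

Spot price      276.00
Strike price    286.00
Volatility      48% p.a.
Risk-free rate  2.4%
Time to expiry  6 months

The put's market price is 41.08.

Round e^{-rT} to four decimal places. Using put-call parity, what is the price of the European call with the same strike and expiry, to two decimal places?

34.48

exp(−rT) = exp(−0.024·0.5) = 0.9881
Put-call parity: C − P = S − K·e^(−rT) = 276 − 286·0.9881 = 276 − 282.5966 = -6.5966
C = P + (C − P) = 41.08 + (-6.5966) = 34.4834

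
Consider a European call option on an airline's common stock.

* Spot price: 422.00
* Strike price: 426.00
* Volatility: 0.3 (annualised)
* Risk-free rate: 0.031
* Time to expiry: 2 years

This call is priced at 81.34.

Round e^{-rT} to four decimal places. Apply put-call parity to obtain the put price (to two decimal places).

e^(−rT) = e^(−0.031·2) = 0.9399
Put-call parity: C − P = S − K·e^(−rT) = 422 − 426·0.9399 = 422 − 400.3974 = 21.6026
P = C − (C − P) = 81.34 − (21.6026) = 59.7374

59.74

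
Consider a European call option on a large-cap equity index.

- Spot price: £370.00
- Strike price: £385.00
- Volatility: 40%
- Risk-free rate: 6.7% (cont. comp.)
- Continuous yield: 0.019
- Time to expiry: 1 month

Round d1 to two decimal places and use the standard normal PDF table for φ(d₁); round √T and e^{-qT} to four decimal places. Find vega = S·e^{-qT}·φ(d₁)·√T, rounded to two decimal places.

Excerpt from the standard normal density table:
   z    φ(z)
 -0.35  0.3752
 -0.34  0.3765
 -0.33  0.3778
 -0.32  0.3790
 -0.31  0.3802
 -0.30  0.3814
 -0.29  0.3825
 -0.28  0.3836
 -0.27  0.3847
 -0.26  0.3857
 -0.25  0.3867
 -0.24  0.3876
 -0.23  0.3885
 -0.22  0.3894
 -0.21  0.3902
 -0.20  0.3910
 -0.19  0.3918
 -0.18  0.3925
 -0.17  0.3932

σ√T = 0.4 × 0.2887 = 0.1155
d₁ = [ln(370/385) + (0.067 − 0.019 + ½·0.4²)·0.08333] / (σ√T) = (-0.0397 + 0.0107) / 0.1155 = -0.2518 ⇒ -0.25
√T = √0.08333 = 0.2887
φ(d₁) = φ(-0.25) = 0.3867
e^(−qT) = e^(−0.019·0.08333) = 0.9984
vega = S·e^(−qT)·φ(d₁)·√T = 370·0.9984·0.3867·0.2887 = 41.2408
(The put has the same vega.)

41.24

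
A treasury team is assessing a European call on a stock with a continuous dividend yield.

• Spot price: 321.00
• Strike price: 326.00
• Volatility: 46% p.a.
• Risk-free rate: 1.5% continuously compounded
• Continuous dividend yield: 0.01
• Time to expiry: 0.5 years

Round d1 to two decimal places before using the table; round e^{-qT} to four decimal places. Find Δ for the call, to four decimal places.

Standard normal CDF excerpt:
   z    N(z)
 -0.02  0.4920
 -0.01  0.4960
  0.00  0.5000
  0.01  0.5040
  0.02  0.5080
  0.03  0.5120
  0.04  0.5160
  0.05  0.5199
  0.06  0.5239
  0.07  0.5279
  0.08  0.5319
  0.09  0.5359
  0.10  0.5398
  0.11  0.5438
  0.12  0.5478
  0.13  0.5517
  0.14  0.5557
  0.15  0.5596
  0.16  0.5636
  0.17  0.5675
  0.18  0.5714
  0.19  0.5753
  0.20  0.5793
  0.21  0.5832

0.5451

σ√T = 0.46 × 0.7071 = 0.3253
d₁ = [ln(321/326) + (0.015 − 0.01 + 0.46²/2)·0.5] / 0.3253 = [-0.0155 + 0.0554] / 0.3253 = 0.1228 which rounds to 0.12
N(d₁) = N(0.12) = 0.5478
Δ_call = exp(−qT)·N(d₁) = 0.9950·0.5478 = 0.5451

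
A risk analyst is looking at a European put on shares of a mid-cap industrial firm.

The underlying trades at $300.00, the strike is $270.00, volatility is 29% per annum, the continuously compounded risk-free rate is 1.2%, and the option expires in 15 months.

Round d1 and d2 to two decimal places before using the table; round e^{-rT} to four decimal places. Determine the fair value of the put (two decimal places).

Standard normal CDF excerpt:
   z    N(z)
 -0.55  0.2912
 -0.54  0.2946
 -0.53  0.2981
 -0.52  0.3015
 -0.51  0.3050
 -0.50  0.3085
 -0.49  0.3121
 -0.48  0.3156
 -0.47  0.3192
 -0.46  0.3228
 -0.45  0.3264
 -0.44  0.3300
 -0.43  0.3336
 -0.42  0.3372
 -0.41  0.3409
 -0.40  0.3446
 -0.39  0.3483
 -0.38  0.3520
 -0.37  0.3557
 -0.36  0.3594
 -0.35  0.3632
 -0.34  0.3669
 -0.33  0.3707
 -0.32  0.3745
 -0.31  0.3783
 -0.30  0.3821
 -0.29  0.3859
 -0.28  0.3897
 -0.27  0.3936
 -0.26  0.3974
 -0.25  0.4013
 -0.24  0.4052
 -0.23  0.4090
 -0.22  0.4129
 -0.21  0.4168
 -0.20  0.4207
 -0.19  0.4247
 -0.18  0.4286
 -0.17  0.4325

$21.43

σ√T = 0.29 × 1.1180 = 0.3242
d₁ = [ln(300/270) + (0.012 + 0.29²/2)·1.25] / 0.3242 = [0.1054 + 0.0676] / 0.3242 = 0.5333 → 0.53
d₂ = d₁ − σ√T = 0.5333 − 0.3242 = 0.2091 → 0.21
exp(−rT) = exp(−0.012·1.25) = 0.9851
N(−d₂) = N(-0.21) = 0.4168;  N(−d₁) = N(-0.53) = 0.2981
P = 270·0.9851·0.4168 − 300·0.2981 = 110.8592 − 89.4300 = 21.4292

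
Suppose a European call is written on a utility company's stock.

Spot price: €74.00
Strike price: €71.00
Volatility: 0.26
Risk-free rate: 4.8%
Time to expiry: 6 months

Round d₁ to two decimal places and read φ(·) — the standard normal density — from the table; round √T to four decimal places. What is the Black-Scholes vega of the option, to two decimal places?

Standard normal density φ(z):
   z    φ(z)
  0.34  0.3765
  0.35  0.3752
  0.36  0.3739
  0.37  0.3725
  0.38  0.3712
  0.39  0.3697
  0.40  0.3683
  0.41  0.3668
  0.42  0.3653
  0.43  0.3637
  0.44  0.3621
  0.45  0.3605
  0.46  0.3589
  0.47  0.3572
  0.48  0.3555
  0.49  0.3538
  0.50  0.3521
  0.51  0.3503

T = 0.5;  σ√T = 0.1838
d₁ = [ln(74/71) + (0.048 + ½·0.26²)·0.5] / (σ√T) = (0.0414 + 0.0409) / 0.1838 = 0.4476 ⇒ 0.45
√T = √0.5 = 0.7071
φ(d₁) = φ(0.45) = 0.3605
vega = S·φ(d₁)·√T = 74·0.3605·0.7071 = 18.8633
(Vega is the same for a European call and put with the same parameters.)

18.86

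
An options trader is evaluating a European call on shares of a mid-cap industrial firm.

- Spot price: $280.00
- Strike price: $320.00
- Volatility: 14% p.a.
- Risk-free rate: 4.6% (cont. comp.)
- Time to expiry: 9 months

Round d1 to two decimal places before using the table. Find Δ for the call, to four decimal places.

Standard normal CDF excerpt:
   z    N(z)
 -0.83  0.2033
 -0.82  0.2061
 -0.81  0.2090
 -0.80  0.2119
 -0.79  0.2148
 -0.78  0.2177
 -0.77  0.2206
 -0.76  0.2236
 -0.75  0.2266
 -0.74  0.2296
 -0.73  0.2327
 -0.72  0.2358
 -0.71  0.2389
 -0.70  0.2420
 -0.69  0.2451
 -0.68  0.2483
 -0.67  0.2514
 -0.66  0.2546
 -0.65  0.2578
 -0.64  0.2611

0.2236

σ√T = 0.14·√0.75 = 0.1212
d₁ = [ln(280/320) + (0.046 + 0.14²/2)·0.75] / 0.1212 = [-0.1335 + 0.0418] / 0.1212 = -0.7562 → -0.76
N(d₁) = N(-0.76) = 0.2236
Δ_call = N(d₁) = 0.2236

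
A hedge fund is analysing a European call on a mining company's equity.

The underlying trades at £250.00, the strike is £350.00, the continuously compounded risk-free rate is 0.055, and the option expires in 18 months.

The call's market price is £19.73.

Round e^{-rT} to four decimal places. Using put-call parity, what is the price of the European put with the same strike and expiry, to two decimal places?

£92.01

exp(−rT) = exp(−0.055·1.5) = 0.9208
Put-call parity: C − P = S − K·e^(−rT) = 250 − 350·0.9208 = 250 − 322.2800 = -72.2800
P = C − (C − P) = 19.73 − (-72.2800) = 92.0100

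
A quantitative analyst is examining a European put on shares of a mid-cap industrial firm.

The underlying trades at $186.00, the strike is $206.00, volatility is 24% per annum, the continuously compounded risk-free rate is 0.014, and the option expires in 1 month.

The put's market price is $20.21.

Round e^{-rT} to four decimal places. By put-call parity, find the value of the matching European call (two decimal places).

$0.46

e^(−rT) = e^(−0.014·0.08333) = 0.9988
Put-call parity: C − P = S − K·e^(−rT) = 186 − 206·0.9988 = 186 − 205.7528 = -19.7528
C = P + (C − P) = 20.21 + (-19.7528) = 0.4572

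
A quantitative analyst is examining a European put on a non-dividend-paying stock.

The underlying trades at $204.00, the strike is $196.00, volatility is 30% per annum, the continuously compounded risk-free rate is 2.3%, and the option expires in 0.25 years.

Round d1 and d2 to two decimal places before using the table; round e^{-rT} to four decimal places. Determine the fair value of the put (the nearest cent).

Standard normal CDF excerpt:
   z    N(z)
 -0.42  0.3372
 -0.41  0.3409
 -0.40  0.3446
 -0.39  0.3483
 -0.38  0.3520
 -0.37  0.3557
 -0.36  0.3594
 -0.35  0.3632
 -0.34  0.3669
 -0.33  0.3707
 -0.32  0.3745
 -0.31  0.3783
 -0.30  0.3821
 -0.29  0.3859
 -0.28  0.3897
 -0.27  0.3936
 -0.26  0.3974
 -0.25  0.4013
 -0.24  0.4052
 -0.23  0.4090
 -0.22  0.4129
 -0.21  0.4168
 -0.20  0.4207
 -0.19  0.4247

σ√T = 0.3·√0.25 = 0.1500
d₁ = [ln(204/196) + (0.023 + ½·0.3²)·0.25] / (σ√T) = (0.0400 + 0.0170) / 0.1500 = 0.3800 → 0.38
d₂ = 0.3800 − 0.1500 = 0.2300 → 0.23
exp(−rT) = exp(−0.023·0.25) = 0.9943
P = 196·0.9943·N(-0.23) − 204·N(-0.38) = 196·0.9943·0.4090 − 204·0.3520 = 79.7071 − 71.8080 = 7.8991

$7.90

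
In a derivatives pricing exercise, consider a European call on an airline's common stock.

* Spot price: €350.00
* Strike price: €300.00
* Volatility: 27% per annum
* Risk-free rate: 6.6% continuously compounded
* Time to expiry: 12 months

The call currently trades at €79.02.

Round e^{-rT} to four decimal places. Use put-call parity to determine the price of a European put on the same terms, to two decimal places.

e^(−rT) = e^(−0.066·1) = 0.9361
Put-call parity: C − P = S − K·e^(−rT) = 350 − 300·0.9361 = 350 − 280.8300 = 69.1700
P = C − (C − P) = 79.02 − (69.1700) = 9.8500

€9.85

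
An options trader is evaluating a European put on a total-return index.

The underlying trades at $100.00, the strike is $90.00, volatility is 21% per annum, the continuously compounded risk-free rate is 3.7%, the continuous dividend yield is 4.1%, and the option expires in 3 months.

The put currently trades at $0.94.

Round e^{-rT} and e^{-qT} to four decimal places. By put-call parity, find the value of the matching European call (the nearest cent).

$10.75

e^(−qT) = e^(−0.041·0.25) = 0.9898;  e^(−rT) = e^(−0.037·0.25) = 0.9908
Put-call parity: C − P = S·e^(−qT) − K·e^(−rT) = 100·0.9898 − 90·0.9908 = 98.9800 − 89.1720 = 9.8080
C = P + (C − P) = 0.94 + (9.8080) = 10.7480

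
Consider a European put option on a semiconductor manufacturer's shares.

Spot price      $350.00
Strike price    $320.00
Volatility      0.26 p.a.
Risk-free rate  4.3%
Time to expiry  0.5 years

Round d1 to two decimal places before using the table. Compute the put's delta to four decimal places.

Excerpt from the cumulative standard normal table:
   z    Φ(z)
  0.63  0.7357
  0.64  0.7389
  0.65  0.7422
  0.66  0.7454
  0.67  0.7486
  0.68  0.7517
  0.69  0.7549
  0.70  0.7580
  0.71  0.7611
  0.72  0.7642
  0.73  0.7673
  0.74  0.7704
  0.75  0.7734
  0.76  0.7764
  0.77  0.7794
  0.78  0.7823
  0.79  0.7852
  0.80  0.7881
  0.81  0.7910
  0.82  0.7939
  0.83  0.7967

-0.2420

T = 0.5;  σ√T = 0.1838
d₁ = [ln(350/320) + (0.043 + 0.26²/2)·0.5] / 0.1838 = [0.0896 + 0.0384] / 0.1838 = 0.6963 which rounds to 0.70
N(d₁) = N(0.70) = 0.7580
Δ_put = N(d₁) − 1 = 0.7580 − 1 = -0.2420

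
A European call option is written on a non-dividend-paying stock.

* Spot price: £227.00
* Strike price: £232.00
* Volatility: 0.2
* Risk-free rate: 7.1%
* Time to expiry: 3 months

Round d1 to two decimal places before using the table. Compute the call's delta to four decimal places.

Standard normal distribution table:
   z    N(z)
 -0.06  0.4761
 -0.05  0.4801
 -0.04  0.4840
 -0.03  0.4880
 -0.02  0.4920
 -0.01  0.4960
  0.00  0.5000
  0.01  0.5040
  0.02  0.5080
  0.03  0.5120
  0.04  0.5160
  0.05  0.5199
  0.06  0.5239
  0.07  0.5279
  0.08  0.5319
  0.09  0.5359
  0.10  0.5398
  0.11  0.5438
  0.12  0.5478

T = 0.25;  σ√T = 0.1000
d₁ = [ln(227/232) + (0.071 + 0.2²/2)·0.25] / 0.1000 = [-0.0218 + 0.0227] / 0.1000 = 0.0096 → 0.01
N(d₁) = N(0.01) = 0.5040
Δ_call = N(d₁) = 0.5040

0.5040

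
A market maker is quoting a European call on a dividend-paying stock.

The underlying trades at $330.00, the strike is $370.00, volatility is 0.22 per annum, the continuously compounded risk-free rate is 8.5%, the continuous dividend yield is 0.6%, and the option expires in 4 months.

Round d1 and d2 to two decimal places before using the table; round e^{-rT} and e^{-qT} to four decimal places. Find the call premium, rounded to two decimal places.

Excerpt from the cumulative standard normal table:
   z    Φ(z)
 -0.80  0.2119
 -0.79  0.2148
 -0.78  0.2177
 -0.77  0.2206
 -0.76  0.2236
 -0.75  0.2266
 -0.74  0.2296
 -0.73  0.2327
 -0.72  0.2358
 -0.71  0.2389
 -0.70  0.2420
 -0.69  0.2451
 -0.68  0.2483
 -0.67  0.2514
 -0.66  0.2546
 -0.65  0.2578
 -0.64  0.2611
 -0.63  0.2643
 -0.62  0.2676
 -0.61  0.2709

σ√T = 0.22 × 0.5774 = 0.1270
d₁ = [ln(330/370) + (0.085 − 0.006 + 0.22²/2)·0.3333] / 0.1270 = [-0.1144 + 0.0344] / 0.1270 = -0.6299 ⇒ -0.63
d₂ = d₁ − σ√T = -0.6299 − 0.1270 = -0.7569 ⇒ -0.76
e^(−qT) = e^(−0.006·0.3333) = 0.9980;  e^(−rT) = e^(−0.085·0.3333) = 0.9721
C = 330·0.9980·N(-0.63) − 370·0.9721·N(-0.76) = 330·0.9980·0.2643 − 370·0.9721·0.2236 = 87.0446 − 80.4238 = 6.6208

$6.62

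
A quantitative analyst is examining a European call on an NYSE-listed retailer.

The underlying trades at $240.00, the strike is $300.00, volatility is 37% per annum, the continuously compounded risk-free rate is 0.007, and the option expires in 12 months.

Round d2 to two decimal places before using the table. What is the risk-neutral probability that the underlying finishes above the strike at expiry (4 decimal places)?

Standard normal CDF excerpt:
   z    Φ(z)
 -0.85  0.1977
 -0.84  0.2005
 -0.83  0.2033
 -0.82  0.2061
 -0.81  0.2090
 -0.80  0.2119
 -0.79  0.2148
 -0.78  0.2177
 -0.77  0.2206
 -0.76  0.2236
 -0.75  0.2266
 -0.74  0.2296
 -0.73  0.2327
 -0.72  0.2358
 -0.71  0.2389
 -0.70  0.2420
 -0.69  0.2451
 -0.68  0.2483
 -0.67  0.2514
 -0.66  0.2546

0.2206

σ√T = 0.37 × 1.0000 = 0.3700
d₁ = [ln(240/300) + (0.007 + ½·0.37²)·1] / (σ√T) = (-0.2231 + 0.0755) / 0.3700 = -0.3992 ≈ -0.40
d₂ = -0.3992 − 0.3700 = -0.7692 ≈ -0.77
Pr(exercise) under Q = N(d₂) = 0.2206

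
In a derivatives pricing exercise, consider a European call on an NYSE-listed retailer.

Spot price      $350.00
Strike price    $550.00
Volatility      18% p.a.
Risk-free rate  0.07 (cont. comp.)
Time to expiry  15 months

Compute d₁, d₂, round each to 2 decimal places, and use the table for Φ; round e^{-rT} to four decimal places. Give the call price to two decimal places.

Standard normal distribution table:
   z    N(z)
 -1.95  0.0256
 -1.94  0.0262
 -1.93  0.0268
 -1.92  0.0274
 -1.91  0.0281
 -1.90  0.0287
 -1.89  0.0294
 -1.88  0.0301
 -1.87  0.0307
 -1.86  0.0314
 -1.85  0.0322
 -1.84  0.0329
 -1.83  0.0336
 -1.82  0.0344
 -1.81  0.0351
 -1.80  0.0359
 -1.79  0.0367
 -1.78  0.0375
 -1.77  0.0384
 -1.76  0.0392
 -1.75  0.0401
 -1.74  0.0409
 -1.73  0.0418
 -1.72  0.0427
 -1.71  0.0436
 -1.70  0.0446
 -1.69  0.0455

σ√T = 0.18·√1.25 = 0.2012
d₁ = [ln(350/550) + (0.07 + ½·0.18²)·1.25] / (σ√T) = (-0.4520 + 0.1077) / 0.2012 = -1.7105 ⇒ -1.71
d₂ = -1.7105 − 0.2012 = -1.9118 ⇒ -1.91
exp(−rT) = exp(−0.07·1.25) = 0.9162
N(d₁) = N(-1.71) = 0.0436;  N(d₂) = N(-1.91) = 0.0281
C = 350·0.0436 − 550·0.9162·0.0281 = 15.2600 − 14.1599 = 1.1001

$1.10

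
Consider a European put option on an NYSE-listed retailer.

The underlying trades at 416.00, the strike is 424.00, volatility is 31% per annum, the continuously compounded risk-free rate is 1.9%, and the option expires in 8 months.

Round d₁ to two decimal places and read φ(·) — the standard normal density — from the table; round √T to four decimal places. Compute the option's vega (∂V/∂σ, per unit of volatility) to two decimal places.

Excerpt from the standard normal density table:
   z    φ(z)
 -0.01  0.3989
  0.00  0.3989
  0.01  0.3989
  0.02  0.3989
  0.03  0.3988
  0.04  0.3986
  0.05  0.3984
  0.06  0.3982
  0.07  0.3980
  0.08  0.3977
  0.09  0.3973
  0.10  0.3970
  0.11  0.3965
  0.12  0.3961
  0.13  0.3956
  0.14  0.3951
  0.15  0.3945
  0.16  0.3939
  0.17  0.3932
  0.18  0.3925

σ√T = 0.31·√0.6667 = 0.2531
d₁ = [ln(416/424) + (0.019 + ½·0.31²)·0.6667] / (σ√T) = (-0.0190 + 0.0447) / 0.2531 = 0.1013 which rounds to 0.10
√T = √0.6667 = 0.8165
φ(d₁) = φ(0.10) = 0.3970
vega = S·φ(d₁)·√T = 416·0.3970·0.8165 = 134.8466

134.85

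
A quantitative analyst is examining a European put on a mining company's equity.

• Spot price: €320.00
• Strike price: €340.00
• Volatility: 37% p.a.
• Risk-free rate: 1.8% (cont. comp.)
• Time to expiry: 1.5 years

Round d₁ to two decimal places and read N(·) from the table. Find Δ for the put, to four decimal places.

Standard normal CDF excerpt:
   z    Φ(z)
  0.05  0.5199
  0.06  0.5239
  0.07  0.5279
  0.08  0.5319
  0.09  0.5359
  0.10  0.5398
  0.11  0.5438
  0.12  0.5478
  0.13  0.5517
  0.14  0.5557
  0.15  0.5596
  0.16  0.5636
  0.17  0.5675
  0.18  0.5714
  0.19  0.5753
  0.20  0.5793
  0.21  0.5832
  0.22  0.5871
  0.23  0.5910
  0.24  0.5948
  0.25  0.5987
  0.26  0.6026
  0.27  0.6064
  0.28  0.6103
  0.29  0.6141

-0.4404

T = 1.5;  σ√T = 0.4532
d₁ = [ln(320/340) + (0.018 + 0.37²/2)·1.5] / 0.4532 = [-0.0606 + 0.1297] / 0.4532 = 0.1524 → 0.15
N(d₁) = N(0.15) = 0.5596
Δ_put = N(d₁) − 1 = 0.5596 − 1 = -0.4404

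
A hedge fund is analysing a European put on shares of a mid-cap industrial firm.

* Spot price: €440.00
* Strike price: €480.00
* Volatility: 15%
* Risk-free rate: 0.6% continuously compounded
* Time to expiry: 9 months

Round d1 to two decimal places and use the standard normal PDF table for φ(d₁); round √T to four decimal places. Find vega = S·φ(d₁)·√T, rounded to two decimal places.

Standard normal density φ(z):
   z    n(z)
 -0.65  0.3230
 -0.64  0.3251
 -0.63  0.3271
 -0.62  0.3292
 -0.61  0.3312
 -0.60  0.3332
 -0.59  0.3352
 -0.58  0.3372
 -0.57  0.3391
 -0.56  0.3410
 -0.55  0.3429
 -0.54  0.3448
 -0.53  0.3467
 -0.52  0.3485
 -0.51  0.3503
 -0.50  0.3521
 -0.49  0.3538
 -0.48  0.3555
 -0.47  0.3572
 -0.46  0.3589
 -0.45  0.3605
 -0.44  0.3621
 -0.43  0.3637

σ√T = 0.15·√0.75 = 0.1299
d₁ = [ln(440/480) + (0.006 + ½·0.15²)·0.75] / (σ√T) = (-0.0870 + 0.0129) / 0.1299 = -0.5702 ⇒ -0.57
√T = √0.75 = 0.8660
φ(d₁) = φ(-0.57) = 0.3391
vega = S·φ(d₁)·√T = 440·0.3391·0.8660 = 129.2107

129.21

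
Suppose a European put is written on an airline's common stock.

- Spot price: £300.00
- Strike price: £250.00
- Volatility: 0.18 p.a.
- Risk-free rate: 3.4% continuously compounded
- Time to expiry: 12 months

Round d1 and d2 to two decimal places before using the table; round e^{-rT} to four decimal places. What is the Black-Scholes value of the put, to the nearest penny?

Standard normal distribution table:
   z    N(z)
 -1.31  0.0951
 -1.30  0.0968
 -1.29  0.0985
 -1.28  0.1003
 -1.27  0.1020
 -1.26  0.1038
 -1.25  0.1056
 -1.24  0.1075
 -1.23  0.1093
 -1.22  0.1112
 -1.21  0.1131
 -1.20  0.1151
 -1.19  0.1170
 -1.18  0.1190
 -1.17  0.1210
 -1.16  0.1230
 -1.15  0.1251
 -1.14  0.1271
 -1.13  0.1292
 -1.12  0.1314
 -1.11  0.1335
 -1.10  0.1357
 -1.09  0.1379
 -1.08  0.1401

σ√T = 0.18·√1 = 0.1800
d₁ = [ln(300/250) + (0.034 + 0.18²/2)·1] / 0.1800 = [0.1823 + 0.0502] / 0.1800 = 1.2918 → 1.29
d₂ = d₁ − σ√T = 1.2918 − 0.1800 = 1.1118 → 1.11
exp(−rT) = exp(−0.034·1) = 0.9666
N(−d₂) = N(-1.11) = 0.1335;  N(−d₁) = N(-1.29) = 0.0985
P = 250·0.9666·0.1335 − 300·0.0985 = 32.2603 − 29.5500 = 2.7103

£2.71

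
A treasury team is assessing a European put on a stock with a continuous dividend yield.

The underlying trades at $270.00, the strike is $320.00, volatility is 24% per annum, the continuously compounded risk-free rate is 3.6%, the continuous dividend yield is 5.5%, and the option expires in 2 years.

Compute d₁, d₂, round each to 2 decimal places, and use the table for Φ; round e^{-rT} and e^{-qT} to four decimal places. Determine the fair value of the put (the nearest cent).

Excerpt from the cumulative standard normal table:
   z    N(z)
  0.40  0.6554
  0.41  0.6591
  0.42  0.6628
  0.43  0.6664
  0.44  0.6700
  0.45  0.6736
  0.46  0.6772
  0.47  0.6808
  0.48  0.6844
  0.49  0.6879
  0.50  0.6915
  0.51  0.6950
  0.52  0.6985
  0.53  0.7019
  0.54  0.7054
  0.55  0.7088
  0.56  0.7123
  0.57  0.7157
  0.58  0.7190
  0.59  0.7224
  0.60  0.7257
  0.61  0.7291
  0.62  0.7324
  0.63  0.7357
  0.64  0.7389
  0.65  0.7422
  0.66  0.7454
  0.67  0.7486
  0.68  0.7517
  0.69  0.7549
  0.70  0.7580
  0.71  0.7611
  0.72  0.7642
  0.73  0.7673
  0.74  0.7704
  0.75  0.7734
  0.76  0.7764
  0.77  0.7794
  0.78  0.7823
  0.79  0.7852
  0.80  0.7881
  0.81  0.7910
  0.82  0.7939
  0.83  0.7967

σ√T = 0.24 × 1.4142 = 0.3394
d₁ = [ln(270/320) + (0.036 − 0.055 + 0.24²/2)·2] / 0.3394 = [-0.1699 + 0.0196] / 0.3394 = -0.4428 which rounds to -0.44
d₂ = d₁ − σ√T = -0.4428 − 0.3394 = -0.7822 which rounds to -0.78
exp(−qT) = exp(−0.055·2) = 0.8958;  exp(−rT) = exp(−0.036·2) = 0.9305
P = 320·0.9305·N(0.78) − 270·0.8958·N(0.44) = 320·0.9305·0.7823 − 270·0.8958·0.6700 = 232.9376 − 162.0502 = 70.8874

$70.89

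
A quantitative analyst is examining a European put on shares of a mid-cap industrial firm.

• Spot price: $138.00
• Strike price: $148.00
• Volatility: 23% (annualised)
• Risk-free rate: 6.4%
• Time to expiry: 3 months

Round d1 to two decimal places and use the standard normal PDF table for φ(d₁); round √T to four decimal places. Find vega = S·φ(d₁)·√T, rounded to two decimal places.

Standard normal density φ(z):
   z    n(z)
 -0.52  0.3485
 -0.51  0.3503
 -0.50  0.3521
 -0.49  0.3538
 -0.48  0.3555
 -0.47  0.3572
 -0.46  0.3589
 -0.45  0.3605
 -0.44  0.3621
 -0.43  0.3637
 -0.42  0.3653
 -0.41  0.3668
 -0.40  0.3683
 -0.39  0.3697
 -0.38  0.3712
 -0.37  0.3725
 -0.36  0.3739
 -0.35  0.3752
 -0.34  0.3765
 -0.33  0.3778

T = 0.25;  σ√T = 0.1150
d₁ = [ln(138/148) + (0.064 + ½·0.23²)·0.25] / (σ√T) = (-0.0700 + 0.0226) / 0.1150 = -0.4117 which rounds to -0.41
√T = √0.25 = 0.5000
φ(d₁) = φ(-0.41) = 0.3668
vega = S·φ(d₁)·√T = 138·0.3668·0.5000 = 25.3092
(Vega is the same for a European call and put with the same parameters.)

25.31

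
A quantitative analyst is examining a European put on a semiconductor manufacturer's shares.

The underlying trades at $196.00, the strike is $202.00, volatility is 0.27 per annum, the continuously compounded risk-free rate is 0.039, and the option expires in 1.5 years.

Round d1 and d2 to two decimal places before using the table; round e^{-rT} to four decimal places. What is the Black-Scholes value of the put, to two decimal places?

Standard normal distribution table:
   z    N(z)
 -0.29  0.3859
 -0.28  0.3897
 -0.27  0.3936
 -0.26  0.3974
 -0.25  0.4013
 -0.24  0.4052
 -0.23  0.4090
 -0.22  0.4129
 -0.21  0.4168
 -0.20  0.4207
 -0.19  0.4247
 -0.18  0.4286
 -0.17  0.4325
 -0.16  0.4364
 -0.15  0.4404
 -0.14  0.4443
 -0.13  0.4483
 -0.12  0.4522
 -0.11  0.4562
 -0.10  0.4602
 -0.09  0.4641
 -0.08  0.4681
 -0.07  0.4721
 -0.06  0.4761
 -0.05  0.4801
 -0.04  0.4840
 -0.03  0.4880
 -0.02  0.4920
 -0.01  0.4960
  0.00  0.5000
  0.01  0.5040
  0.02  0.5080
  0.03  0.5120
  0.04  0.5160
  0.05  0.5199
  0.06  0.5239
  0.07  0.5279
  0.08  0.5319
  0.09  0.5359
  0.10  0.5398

$22.69

σ√T = 0.27 × 1.2247 = 0.3307
d₁ = [ln(196/202) + (0.039 + 0.27²/2)·1.5] / 0.3307 = [-0.0302 + 0.1132] / 0.3307 = 0.2511 which rounds to 0.25
d₂ = d₁ − σ√T = 0.2511 − 0.3307 = -0.0796 which rounds to -0.08
e^(−rT) = e^(−0.039·1.5) = 0.9432
N(−d₂) = N(0.08) = 0.5319;  N(−d₁) = N(-0.25) = 0.4013
P = 202·0.9432·0.5319 − 196·0.4013 = 101.3410 − 78.6548 = 22.6862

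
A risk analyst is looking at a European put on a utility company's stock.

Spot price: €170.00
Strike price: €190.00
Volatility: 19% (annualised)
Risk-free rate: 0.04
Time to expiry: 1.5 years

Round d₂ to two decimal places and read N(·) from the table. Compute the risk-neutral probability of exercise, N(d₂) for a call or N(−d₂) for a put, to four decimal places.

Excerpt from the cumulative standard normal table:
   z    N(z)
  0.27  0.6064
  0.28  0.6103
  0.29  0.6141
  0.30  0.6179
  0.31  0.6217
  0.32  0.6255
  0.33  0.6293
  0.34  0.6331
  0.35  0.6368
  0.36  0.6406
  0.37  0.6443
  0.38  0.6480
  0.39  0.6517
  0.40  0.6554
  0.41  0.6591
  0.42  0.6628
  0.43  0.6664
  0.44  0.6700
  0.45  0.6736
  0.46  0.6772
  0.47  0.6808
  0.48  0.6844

0.6331

σ√T = 0.19 × 1.2247 = 0.2327
d₁ = [ln(170/190) + (0.04 + 0.19²/2)·1.5] / 0.2327 = [-0.1112 + 0.0871] / 0.2327 = -0.1038 ⇒ -0.10
d₂ = d₁ − σ√T = -0.1038 − 0.2327 = -0.3365 ⇒ -0.34
Risk-neutral Pr[S_T < K] = N(−d₂) = N(0.34) = 0.6331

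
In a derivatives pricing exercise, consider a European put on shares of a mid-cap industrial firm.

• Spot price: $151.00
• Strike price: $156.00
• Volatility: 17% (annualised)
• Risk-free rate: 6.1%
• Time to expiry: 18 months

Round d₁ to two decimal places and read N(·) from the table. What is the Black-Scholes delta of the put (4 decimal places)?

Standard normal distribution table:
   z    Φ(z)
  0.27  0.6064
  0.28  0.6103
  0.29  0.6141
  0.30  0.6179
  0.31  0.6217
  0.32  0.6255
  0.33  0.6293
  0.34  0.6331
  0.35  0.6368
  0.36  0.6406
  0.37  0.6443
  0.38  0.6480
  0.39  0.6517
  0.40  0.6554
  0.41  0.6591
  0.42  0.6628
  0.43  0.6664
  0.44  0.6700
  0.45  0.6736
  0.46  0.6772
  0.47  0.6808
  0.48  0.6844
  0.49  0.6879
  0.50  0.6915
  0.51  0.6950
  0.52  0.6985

T = 1.5;  σ√T = 0.2082
d₁ = [ln(151/156) + (0.061 + ½·0.17²)·1.5] / (σ√T) = (-0.0326 + 0.1132) / 0.2082 = 0.3871 → 0.39
N(d₁) = N(0.39) = 0.6517
Δ_put = N(d₁) − 1 = 0.6517 − 1 = -0.3483

-0.3483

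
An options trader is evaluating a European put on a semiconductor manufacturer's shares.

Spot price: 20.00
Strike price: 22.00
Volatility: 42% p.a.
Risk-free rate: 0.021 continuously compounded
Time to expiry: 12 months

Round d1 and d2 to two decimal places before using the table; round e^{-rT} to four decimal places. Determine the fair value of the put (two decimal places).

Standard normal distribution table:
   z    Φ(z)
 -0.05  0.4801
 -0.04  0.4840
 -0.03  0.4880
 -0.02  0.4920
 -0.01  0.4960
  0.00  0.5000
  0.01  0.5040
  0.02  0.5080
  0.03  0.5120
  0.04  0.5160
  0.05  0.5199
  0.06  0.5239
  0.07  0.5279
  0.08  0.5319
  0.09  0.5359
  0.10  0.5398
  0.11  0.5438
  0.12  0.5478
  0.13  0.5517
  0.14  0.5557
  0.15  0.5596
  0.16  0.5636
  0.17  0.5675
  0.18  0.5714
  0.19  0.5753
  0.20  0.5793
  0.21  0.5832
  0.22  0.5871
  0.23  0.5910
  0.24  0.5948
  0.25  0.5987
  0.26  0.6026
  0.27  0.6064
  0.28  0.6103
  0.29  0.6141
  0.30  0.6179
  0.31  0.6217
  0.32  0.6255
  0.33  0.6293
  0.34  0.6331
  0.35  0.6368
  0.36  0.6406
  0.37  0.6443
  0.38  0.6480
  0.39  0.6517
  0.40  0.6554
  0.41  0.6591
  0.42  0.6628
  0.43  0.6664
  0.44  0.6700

4.28

T = 1;  σ√T = 0.4200
d₁ = [ln(20/22) + (0.021 + 0.42²/2)·1] / 0.4200 = [-0.0953 + 0.1092] / 0.4200 = 0.0331 ⇒ 0.03
d₂ = d₁ − σ√T = 0.0331 − 0.4200 = -0.3869 ⇒ -0.39
e^(−rT) = e^(−0.021·1) = 0.9792
N(−d₂) = N(0.39) = 0.6517;  N(−d₁) = N(-0.03) = 0.4880
P = 22·0.9792·0.6517 − 20·0.4880 = 14.0392 − 9.7600 = 4.2792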